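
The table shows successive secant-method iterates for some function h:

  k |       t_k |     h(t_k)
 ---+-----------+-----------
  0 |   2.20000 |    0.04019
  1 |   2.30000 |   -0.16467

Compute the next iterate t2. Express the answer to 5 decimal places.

2.21962

t2 = 2.30000 − (-0.16467)·(2.30000 − 2.20000) / (-0.16467 − 0.04019)
   = 2.30000 − (-0.0164670)/(-0.2048600) = 2.2196183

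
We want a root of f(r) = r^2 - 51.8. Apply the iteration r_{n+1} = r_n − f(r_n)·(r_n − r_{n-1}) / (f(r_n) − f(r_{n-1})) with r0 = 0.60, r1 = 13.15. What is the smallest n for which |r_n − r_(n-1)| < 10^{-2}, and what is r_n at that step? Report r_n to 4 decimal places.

n = 7, r_n = 7.1972

f(0.60) = -51.440000, f(13.15) = 121.122500
r2 = 13.150000 − 121.122500·(12.550000)/(172.562500) = 4.341091;  |Δ| = 8.808909
f(4.341091) = -32.954930
r3 = 4.341091 − (-32.954930)·(-8.808909)/(-154.077430) = 6.225189;  |Δ| = 1.884098
f(6.225189) = -13.047023
r4 = 6.225189 − (-13.047023)·(1.884098)/(19.907907) = 7.459968;  |Δ| = 1.234779
f(7.459968) = 3.851125
r5 = 7.459968 − 3.851125·(1.234779)/(16.898148) = 7.178559;  |Δ| = 0.281409
f(7.178559) = -0.268287
r6 = 7.178559 − (-0.268287)·(-0.281409)/(-4.119412) = 7.196887;  |Δ| = 0.018327
f(7.196887) = -0.004822
r7 = 7.196887 − (-0.004822)·(0.018327)/(0.263465) = 7.197222;  |Δ| = 0.000335
|r7 − r6| = 0.000335 < 10^{-2}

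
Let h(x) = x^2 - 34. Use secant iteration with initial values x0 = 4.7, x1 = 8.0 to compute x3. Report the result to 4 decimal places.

h(4.7) = -11.910000, h(8.0) = 30.000000
x2 = 8.000000 − 30.000000·(8.000000 − 4.700000) / (30.000000 − (-11.910000)) = 8.000000 − (99.000000)/(41.910000) = 5.637795
h(5.637795) = -2.215264
x3 = 5.637795 − (-2.215264)·(5.637795 − 8.000000) / (-2.215264 − 30.000000) = 5.637795 − (5.232908)/(-32.215264) = 5.800231

5.8002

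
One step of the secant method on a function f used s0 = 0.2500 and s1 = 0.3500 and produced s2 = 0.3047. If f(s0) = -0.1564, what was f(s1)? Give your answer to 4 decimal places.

The secant line through (0.2500, -0.1564) and (0.3500, f(s1)) crosses zero at s2 = 0.3047.
So (0.2500, -0.1564), (0.3500, f(s1)), (0.3047, 0) are collinear:
f(s1) = -0.1564 · (0.3500 − 0.3047) / (0.2500 − 0.3047) = -0.1564 · (0.045300)/(-0.054700) = 0.129523

0.1295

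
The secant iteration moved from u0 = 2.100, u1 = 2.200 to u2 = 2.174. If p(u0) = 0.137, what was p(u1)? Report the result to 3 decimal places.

The secant line through (2.100, 0.137) and (2.200, p(u1)) crosses zero at u2 = 2.174.
So (2.100, 0.137), (2.200, p(u1)), (2.174, 0) are collinear:
p(u1) = 0.137 · (2.200 − 2.174) / (2.100 − 2.174) = 0.137 · (0.02600)/(-0.07400) = -0.04814

-0.048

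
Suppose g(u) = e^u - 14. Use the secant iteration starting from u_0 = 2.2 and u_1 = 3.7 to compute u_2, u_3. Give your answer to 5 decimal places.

2.43749, 2.54874

g(2.2) = -4.9749865, g(3.7) = 26.4473044
u_2 = 3.7000000 − 26.4473044·(3.7000000 − 2.2000000) / (26.4473044 − (-4.9749865)) = 3.7000000 − (39.6709565)/(31.4222909) = 2.4374900
g(2.4374900) = -2.5557205
u_3 = 2.4374900 − (-2.5557205)·(2.4374900 − 3.7000000) / (-2.5557205 − 26.4473044) = 2.4374900 − (3.2266227)/(-29.0030249) = 2.5487412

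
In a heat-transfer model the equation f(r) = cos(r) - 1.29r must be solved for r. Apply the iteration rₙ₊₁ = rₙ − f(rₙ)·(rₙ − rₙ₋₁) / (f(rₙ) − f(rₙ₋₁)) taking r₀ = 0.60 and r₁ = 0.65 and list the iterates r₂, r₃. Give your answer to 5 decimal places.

f(0.60) = 0.0513356, f(0.65) = -0.0424162
r₂ = 0.6500000 − (-0.0424162)·(0.6500000 − 0.6000000) / (-0.0424162 − 0.0513356) = 0.6500000 − (-0.0021208)/(-0.0937518) = 0.6273785
f(0.6273785) = 0.0002510
r₃ = 0.6273785 − 0.0002510·(0.6273785 − 0.6500000) / (0.0002510 − (-0.0424162)) = 0.6273785 − (-0.0000057)/(0.0426672) = 0.6275115

0.62738, 0.62751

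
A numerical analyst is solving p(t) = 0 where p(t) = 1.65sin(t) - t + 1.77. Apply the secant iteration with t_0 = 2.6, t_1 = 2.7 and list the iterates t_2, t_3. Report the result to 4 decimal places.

2.6084, 2.6085

p(2.6) = 0.020577, p(2.7) = -0.224823
t_2 = 2.700000 − (-0.224823)·(2.700000 − 2.600000) / (-0.224823 − 0.020577) = 2.700000 − (-0.022482)/(-0.245400) = 2.608385
p(2.608385) = 0.000307
t_3 = 2.608385 − 0.000307·(2.608385 − 2.700000) / (0.000307 − (-0.224823)) = 2.608385 − (-0.000028)/(0.225130) = 2.608510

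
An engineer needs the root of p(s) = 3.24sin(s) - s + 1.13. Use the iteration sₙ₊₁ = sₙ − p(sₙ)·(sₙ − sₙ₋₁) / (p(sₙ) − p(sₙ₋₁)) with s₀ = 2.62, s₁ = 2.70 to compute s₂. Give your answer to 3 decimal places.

p(2.62) = 0.12437, p(2.70) = -0.18529
s₂ = 2.70000 − (-0.18529)·(2.70000 − 2.62000) / (-0.18529 − 0.12437) = 2.70000 − (-0.01482)/(-0.30966) = 2.65213

2.652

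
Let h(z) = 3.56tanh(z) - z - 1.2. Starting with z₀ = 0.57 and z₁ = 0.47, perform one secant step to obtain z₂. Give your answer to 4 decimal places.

h(0.57) = 0.064679, h(0.47) = -0.110010
z₂ = 0.470000 − (-0.110010)·(0.470000 − 0.570000) / (-0.110010 − 0.064679) = 0.470000 − (0.011001)/(-0.174689) = 0.532975

0.5330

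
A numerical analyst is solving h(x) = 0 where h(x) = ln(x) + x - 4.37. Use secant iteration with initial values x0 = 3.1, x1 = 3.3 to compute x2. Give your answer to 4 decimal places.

3.2056

h(3.1) = -0.138598, h(3.3) = 0.123922
x2 = 3.300000 − 0.123922·(3.300000 − 3.100000) / (0.123922 − (-0.138598)) = 3.300000 − (0.024784)/(0.262520) = 3.205590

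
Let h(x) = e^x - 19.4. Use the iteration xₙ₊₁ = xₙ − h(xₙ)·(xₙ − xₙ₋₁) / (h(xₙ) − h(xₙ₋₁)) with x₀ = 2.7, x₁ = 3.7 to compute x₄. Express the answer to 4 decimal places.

h(2.7) = -4.520268, h(3.7) = 21.047304
x₂ = 3.700000 − 21.047304·(3.700000 − 2.700000) / (21.047304 − (-4.520268)) = 3.700000 − (21.047304)/(25.567573) = 2.876797
h(2.876797) = -1.642696
x₃ = 2.876797 − (-1.642696)·(2.876797 − 3.700000) / (-1.642696 − 21.047304) = 2.876797 − (1.352272)/(-22.690000) = 2.936395
h(2.936395) = -0.552229
x₄ = 2.936395 − (-0.552229)·(2.936395 − 2.876797) / (-0.552229 − (-1.642696)) = 2.936395 − (-0.032912)/(1.090467) = 2.966576

2.9666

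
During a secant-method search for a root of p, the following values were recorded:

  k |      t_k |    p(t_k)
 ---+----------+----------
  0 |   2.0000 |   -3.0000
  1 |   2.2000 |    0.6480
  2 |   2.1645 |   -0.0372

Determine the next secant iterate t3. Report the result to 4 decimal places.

2.1664

t3 = 2.1645 − (-0.0372)·(2.1645 − 2.2000) / (-0.0372 − 0.6480)
   = 2.1645 − (0.001321)/(-0.685200) = 2.166427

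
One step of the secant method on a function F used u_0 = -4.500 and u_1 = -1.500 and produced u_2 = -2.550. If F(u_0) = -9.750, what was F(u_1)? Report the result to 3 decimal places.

The secant line through (-4.500, -9.750) and (-1.500, F(u_1)) crosses zero at u_2 = -2.550.
So (-4.500, -9.750), (-1.500, F(u_1)), (-2.550, 0) are collinear:
F(u_1) = -9.750 · (-1.500 − (-2.550)) / (-4.500 − (-2.550)) = -9.750 · (1.05000)/(-1.95000) = 5.25000

5.250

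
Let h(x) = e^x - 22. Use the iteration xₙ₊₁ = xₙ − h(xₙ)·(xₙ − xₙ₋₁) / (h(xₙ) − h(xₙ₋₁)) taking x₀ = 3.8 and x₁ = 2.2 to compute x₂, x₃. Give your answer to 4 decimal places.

h(3.8) = 22.701184, h(2.2) = -12.974987
x₂ = 2.200000 − (-12.974987)·(2.200000 − 3.800000) / (-12.974987 − 22.701184) = 2.200000 − (20.759978)/(-35.676171) = 2.781900
h(2.781900) = -5.850317
x₃ = 2.781900 − (-5.850317)·(2.781900 − 2.200000) / (-5.850317 − (-12.974987)) = 2.781900 − (-3.404302)/(7.124669) = 3.259719

2.7819, 3.2597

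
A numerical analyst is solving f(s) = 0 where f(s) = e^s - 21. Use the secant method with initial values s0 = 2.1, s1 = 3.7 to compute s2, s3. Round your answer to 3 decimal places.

f(2.1) = -12.83383, f(3.7) = 19.44730
s2 = 3.70000 − 19.44730·(3.70000 − 2.10000) / (19.44730 − (-12.83383)) = 3.70000 − (31.11569)/(32.28113) = 2.73610
f(2.73610) = -5.57325
s3 = 2.73610 − (-5.57325)·(2.73610 − 3.70000) / (-5.57325 − 19.44730) = 2.73610 − (5.37204)/(-25.02055) = 2.95081

2.736, 2.951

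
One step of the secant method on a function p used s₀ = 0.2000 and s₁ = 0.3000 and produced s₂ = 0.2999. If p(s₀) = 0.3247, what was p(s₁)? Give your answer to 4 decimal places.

The secant line through (0.2000, 0.3247) and (0.3000, p(s₁)) crosses zero at s₂ = 0.2999.
So (0.2000, 0.3247), (0.3000, p(s₁)), (0.2999, 0) are collinear:
p(s₁) = 0.3247 · (0.3000 − 0.2999) / (0.2000 − 0.2999) = 0.3247 · (0.000100)/(-0.099900) = -0.000325

-0.0003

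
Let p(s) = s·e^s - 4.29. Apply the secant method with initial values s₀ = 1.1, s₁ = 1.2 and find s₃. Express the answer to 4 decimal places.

1.2405

p(1.1) = -0.985417, p(1.2) = -0.305860
s₂ = 1.200000 − (-0.305860)·(1.200000 − 1.100000) / (-0.305860 − (-0.985417)) = 1.200000 − (-0.030586)/(0.679558) = 1.245009
p(1.245009) = 0.033871
s₃ = 1.245009 − 0.033871·(1.245009 − 1.200000) / (0.033871 − (-0.305860)) = 1.245009 − (0.001524)/(0.339731) = 1.240521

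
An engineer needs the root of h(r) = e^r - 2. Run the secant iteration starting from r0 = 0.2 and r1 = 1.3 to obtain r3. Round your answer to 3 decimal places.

0.653

h(0.2) = -0.77860, h(1.3) = 1.66930
r2 = 1.30000 − 1.66930·(1.30000 − 0.20000) / (1.66930 − (-0.77860)) = 1.30000 − (1.83623)/(2.44789) = 0.54988
h(0.54988) = -0.26696
r3 = 0.54988 − (-0.26696)·(0.54988 − 1.30000) / (-0.26696 − 1.66930) = 0.54988 − (0.20026)/(-1.93626) = 0.65330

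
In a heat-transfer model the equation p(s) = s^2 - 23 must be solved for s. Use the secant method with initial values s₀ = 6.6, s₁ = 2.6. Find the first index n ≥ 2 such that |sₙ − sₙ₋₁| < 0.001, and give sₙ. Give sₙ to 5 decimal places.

n = 6, sₙ = 4.79583

p(6.6) = 20.5600000, p(2.6) = -16.2400000
s₂ = 2.6000000 − (-16.2400000)·(-4.0000000)/(-36.8000000) = 4.3652174;  |Δ| = 1.7652174
p(4.3652174) = -3.9448771
s₃ = 4.3652174 − (-3.9448771)·(1.7652174)/(12.2951229) = 4.9315855;  |Δ| = 0.5663681
p(4.9315855) = 1.3205357
s₄ = 4.9315855 − 1.3205357·(0.5663681)/(5.2654128) = 4.7895436;  |Δ| = 0.1420419
p(4.7895436) = -0.0602721
s₅ = 4.7895436 − (-0.0602721)·(-0.1420419)/(-1.3808078) = 4.7957437;  |Δ| = 0.0062001
p(4.7957437) = -0.0008422
s₆ = 4.7957437 − (-0.0008422)·(0.0062001)/(0.0594299) = 4.7958316;  |Δ| = 0.0000879
|s₆ − s₅| = 0.0000879 < 0.001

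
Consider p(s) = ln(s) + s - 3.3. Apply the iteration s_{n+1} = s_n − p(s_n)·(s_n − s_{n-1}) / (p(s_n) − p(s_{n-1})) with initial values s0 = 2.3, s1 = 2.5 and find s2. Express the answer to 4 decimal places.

p(2.3) = -0.167091, p(2.5) = 0.116291
s2 = 2.500000 − 0.116291·(2.500000 − 2.300000) / (0.116291 − (-0.167091)) = 2.500000 − (0.023258)/(0.283382) = 2.417926

2.4179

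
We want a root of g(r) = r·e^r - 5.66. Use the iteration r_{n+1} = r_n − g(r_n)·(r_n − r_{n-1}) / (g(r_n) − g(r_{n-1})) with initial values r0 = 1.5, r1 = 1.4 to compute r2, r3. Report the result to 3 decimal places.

g(1.5) = 1.06253, g(1.4) = 0.01728
r2 = 1.40000 − 0.01728·(1.40000 − 1.50000) / (0.01728 − 1.06253) = 1.40000 − (-0.00173)/(-1.04525) = 1.39835
g(1.39835) = 0.00121
r3 = 1.39835 − 0.00121·(1.39835 − 1.40000) / (0.00121 − 0.01728) = 1.39835 − (0.00000)/(-0.01607) = 1.39822

1.398, 1.398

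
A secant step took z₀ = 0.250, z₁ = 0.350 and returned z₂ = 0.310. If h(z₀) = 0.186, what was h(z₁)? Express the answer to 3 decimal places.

-0.124

The secant line through (0.250, 0.186) and (0.350, h(z₁)) crosses zero at z₂ = 0.310.
So (0.250, 0.186), (0.350, h(z₁)), (0.310, 0) are collinear:
h(z₁) = 0.186 · (0.350 − 0.310) / (0.250 − 0.310) = 0.186 · (0.04000)/(-0.06000) = -0.12400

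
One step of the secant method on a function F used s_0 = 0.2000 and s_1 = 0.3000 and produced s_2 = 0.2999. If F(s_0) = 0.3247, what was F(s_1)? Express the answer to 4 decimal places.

-0.0003

The secant line through (0.2000, 0.3247) and (0.3000, F(s_1)) crosses zero at s_2 = 0.2999.
So (0.2000, 0.3247), (0.3000, F(s_1)), (0.2999, 0) are collinear:
F(s_1) = 0.3247 · (0.3000 − 0.2999) / (0.2000 − 0.2999) = 0.3247 · (0.000100)/(-0.099900) = -0.000325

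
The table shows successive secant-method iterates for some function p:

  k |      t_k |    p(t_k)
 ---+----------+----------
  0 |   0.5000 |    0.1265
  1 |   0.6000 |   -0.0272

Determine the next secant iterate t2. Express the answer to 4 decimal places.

0.5823

t2 = 0.6000 − (-0.0272)·(0.6000 − 0.5000) / (-0.0272 − 0.1265)
   = 0.6000 − (-0.002720)/(-0.153700) = 0.582303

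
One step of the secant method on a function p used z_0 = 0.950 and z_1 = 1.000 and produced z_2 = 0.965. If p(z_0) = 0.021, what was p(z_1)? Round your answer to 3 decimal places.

-0.049

The secant line through (0.950, 0.021) and (1.000, p(z_1)) crosses zero at z_2 = 0.965.
So (0.950, 0.021), (1.000, p(z_1)), (0.965, 0) are collinear:
p(z_1) = 0.021 · (1.000 − 0.965) / (0.950 − 0.965) = 0.021 · (0.03500)/(-0.01500) = -0.04900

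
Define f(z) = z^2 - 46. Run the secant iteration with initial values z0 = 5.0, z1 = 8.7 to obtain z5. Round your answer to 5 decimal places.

6.78233

f(5.0) = -21.0000000, f(8.7) = 29.6900000
z2 = 8.7000000 − 29.6900000·(8.7000000 − 5.0000000) / (29.6900000 − (-21.0000000)) = 8.7000000 − (109.8530000)/(50.6900000) = 6.5328467
f(6.5328467) = -3.3219138
z3 = 6.5328467 − (-3.3219138)·(6.5328467 − 8.7000000) / (-3.3219138 − 29.6900000) = 6.5328467 − (7.1990964)/(-33.0119138) = 6.7509224
f(6.7509224) = -0.4250465
z4 = 6.7509224 − (-0.4250465)·(6.7509224 − 6.5328467) / (-0.4250465 − (-3.3219138)) = 6.7509224 − (-0.0926923)/(2.8968673) = 6.7829199
f(6.7829199) = 0.0080017
z5 = 6.7829199 − 0.0080017·(6.7829199 − 6.7509224) / (0.0080017 − (-0.4250465)) = 6.7829199 − (0.0002560)/(0.4330482) = 6.7823286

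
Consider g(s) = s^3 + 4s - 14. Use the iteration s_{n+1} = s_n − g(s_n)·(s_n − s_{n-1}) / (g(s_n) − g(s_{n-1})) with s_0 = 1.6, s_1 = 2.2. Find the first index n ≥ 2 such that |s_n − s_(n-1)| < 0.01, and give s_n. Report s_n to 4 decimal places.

n = 4, s_n = 1.8687

g(1.6) = -3.504000, g(2.2) = 5.448000
s_2 = 2.200000 − 5.448000·(0.600000)/(8.952000) = 1.834853;  |Δ| = 0.365147
g(1.834853) = -0.483221
s_3 = 1.834853 − (-0.483221)·(-0.365147)/(-5.931221) = 1.864601;  |Δ| = 0.029749
g(1.864601) = -0.058863
s_4 = 1.864601 − (-0.058863)·(0.029749)/(0.424358) = 1.868728;  |Δ| = 0.004126
|s_4 − s_3| = 0.004126 < 0.01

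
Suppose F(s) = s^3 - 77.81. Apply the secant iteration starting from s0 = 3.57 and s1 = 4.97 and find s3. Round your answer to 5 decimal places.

F(3.57) = -32.3107070, F(4.97) = 44.9534730
s2 = 4.9700000 − 44.9534730·(4.9700000 − 3.5700000) / (44.9534730 − (-32.3107070)) = 4.9700000 − (62.9348622)/(77.2641800) = 4.1554587
F(4.1554587) = -6.0542142
s3 = 4.1554587 − (-6.0542142)·(4.1554587 − 4.9700000) / (-6.0542142 − 44.9534730) = 4.1554587 − (4.9314072)/(-51.0076872) = 4.2521384

4.25214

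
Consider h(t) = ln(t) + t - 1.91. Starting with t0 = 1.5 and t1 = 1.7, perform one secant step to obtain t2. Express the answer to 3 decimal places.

h(1.5) = -0.00453, h(1.7) = 0.32063
t2 = 1.70000 − 0.32063·(1.70000 − 1.50000) / (0.32063 − (-0.00453)) = 1.70000 − (0.06413)/(0.32516) = 1.50279

1.503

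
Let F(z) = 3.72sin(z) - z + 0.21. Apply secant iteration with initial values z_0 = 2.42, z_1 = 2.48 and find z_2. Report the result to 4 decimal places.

2.4840

F(2.42) = 0.247362, F(2.48) = 0.015472
z_2 = 2.480000 − 0.015472·(2.480000 − 2.420000) / (0.015472 − 0.247362) = 2.480000 − (0.000928)/(-0.231890) = 2.484003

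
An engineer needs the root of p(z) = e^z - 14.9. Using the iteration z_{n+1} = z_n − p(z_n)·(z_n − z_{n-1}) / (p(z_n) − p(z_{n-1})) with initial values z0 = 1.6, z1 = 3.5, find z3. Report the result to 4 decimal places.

2.5444

p(1.6) = -9.946968, p(3.5) = 18.215452
z2 = 3.500000 − 18.215452·(3.500000 − 1.600000) / (18.215452 − (-9.946968)) = 3.500000 − (34.609359)/(28.162420) = 2.271080
p(2.271080) = -5.210139
z3 = 2.271080 − (-5.210139)·(2.271080 − 3.500000) / (-5.210139 − 18.215452) = 2.271080 − (6.402844)/(-23.425591) = 2.544407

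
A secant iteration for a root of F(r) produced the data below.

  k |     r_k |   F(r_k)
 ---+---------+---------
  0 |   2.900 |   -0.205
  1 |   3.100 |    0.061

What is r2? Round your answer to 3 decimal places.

r2 = 3.100 − 0.061·(3.100 − 2.900) / (0.061 − (-0.205))
   = 3.100 − (0.01220)/(0.26600) = 3.05414

3.054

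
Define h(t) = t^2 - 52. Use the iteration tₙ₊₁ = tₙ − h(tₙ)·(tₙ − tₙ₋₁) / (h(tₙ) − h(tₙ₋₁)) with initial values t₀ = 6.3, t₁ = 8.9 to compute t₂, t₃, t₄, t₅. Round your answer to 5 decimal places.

h(6.3) = -12.3100000, h(8.9) = 27.2100000
t₂ = 8.9000000 − 27.2100000·(8.9000000 − 6.3000000) / (27.2100000 − (-12.3100000)) = 8.9000000 − (70.7460000)/(39.5200000) = 7.1098684
h(7.1098684) = -1.4497710
t₃ = 7.1098684 − (-1.4497710)·(7.1098684 − 8.9000000) / (-1.4497710 − 27.2100000) = 7.1098684 − (2.5952809)/(-28.6597710) = 7.2004233
h(7.2004233) = -0.1539049
t₄ = 7.2004233 − (-0.1539049)·(7.2004233 − 7.1098684) / (-0.1539049 − (-1.4497710)) = 7.2004233 − (-0.0139368)/(1.2958661) = 7.2111781
h(7.2111781) = 0.0010896
t₅ = 7.2111781 − 0.0010896·(7.2111781 − 7.2004233) / (0.0010896 − (-0.1539049)) = 7.2111781 − (0.0000117)/(0.1549945) = 7.2111025

7.10987, 7.20042, 7.21118, 7.21110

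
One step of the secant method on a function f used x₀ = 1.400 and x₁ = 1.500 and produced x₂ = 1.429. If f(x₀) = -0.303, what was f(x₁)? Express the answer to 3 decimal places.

The secant line through (1.400, -0.303) and (1.500, f(x₁)) crosses zero at x₂ = 1.429.
So (1.400, -0.303), (1.500, f(x₁)), (1.429, 0) are collinear:
f(x₁) = -0.303 · (1.500 − 1.429) / (1.400 − 1.429) = -0.303 · (0.07100)/(-0.02900) = 0.74183

0.742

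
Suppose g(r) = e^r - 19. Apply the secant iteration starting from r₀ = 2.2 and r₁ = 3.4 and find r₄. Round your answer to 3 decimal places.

2.948

g(2.2) = -9.97499, g(3.4) = 10.96410
r₂ = 3.40000 − 10.96410·(3.40000 − 2.20000) / (10.96410 − (-9.97499)) = 3.40000 − (13.15692)/(20.93909) = 2.77166
g(2.77166) = -3.01489
r₃ = 2.77166 − (-3.01489)·(2.77166 − 3.40000) / (-3.01489 − 10.96410) = 2.77166 − (1.89439)/(-13.97899) = 2.90717
g(2.90717) = -0.69500
r₄ = 2.90717 − (-0.69500)·(2.90717 − 2.77166) / (-0.69500 − (-3.01489)) = 2.90717 − (-0.09418)/(2.31989) = 2.94777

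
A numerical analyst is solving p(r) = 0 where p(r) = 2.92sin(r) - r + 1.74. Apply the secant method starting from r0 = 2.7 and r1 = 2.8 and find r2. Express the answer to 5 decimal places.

p(2.7) = 0.2879493, p(2.8) = -0.0818346
r2 = 2.8000000 − (-0.0818346)·(2.8000000 − 2.7000000) / (-0.0818346 − 0.2879493) = 2.8000000 − (-0.0081835)/(-0.3697839) = 2.7778696

2.77787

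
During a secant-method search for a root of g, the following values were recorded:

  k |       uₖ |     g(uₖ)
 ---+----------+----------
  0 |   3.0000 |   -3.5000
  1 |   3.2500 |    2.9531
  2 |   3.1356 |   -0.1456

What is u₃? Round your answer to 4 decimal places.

u₃ = 3.1356 − (-0.1456)·(3.1356 − 3.2500) / (-0.1456 − 2.9531)
   = 3.1356 − (0.016657)/(-3.098700) = 3.140975

3.1410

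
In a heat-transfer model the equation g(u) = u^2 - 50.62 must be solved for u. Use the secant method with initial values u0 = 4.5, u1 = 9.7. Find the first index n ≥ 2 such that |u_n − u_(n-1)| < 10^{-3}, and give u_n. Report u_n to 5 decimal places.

g(4.5) = -30.3700000, g(9.7) = 43.4700000
u2 = 9.7000000 − 43.4700000·(5.2000000)/(73.8400000) = 6.6387324;  |Δ| = 3.0612676
g(6.6387324) = -6.5472322
u3 = 6.6387324 − (-6.5472322)·(-3.0612676)/(-50.0172322) = 7.0394509;  |Δ| = 0.4007185
g(7.0394509) = -1.0661312
u4 = 7.0394509 − (-1.0661312)·(0.4007185)/(5.4811010) = 7.1173948;  |Δ| = 0.0779439
g(7.1173948) = 0.0373088
u5 = 7.1173948 − 0.0373088·(0.0779439)/(1.1034401) = 7.1147594;  |Δ| = 0.0026354
g(7.1147594) = -0.0001985
u6 = 7.1147594 − (-0.0001985)·(-0.0026354)/(-0.0375073) = 7.1147734;  |Δ| = 0.0000139
|u6 − u5| = 0.0000139 < 10^{-3}

n = 6, u_n = 7.11477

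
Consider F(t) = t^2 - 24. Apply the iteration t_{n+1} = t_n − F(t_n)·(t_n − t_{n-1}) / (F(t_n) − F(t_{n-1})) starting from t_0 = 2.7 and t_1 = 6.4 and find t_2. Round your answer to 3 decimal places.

4.536

F(2.7) = -16.71000, F(6.4) = 16.96000
t_2 = 6.40000 − 16.96000·(6.40000 − 2.70000) / (16.96000 − (-16.71000)) = 6.40000 − (62.75200)/(33.67000) = 4.53626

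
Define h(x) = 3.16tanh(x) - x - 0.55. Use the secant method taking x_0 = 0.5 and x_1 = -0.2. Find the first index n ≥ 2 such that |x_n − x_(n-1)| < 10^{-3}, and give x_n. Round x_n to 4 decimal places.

h(0.5) = 0.410290, h(-0.2) = -0.973706
x_2 = -0.200000 − (-0.973706)·(-0.700000)/(-1.383996) = 0.292483;  |Δ| = 0.492483
h(0.292483) = 0.056279
x_3 = 0.292483 − 0.056279·(0.492483)/(1.029985) = 0.265573;  |Δ| = 0.026910
h(0.265573) = 0.004449
x_4 = 0.265573 − 0.004449·(-0.026910)/(-0.051830) = 0.263263;  |Δ| = 0.002310
h(0.263263) = -0.000053
x_5 = 0.263263 − (-0.000053)·(-0.002310)/(-0.004502) = 0.263290;  |Δ| = 0.000027
|x_5 − x_4| = 0.000027 < 10^{-3}

n = 5, x_n = 0.2633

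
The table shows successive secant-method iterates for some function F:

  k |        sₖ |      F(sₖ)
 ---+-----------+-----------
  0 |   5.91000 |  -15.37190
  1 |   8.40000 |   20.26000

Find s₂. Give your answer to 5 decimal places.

s₂ = 8.40000 − 20.26000·(8.40000 − 5.91000) / (20.26000 − (-15.37190))
   = 8.40000 − (50.4474000)/(35.6319000) = 6.9842068

6.98421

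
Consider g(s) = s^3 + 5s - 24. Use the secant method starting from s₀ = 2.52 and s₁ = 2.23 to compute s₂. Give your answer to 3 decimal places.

g(2.52) = 4.60301, g(2.23) = -1.76043
s₂ = 2.23000 − (-1.76043)·(2.23000 − 2.52000) / (-1.76043 − 4.60301) = 2.23000 − (0.51053)/(-6.36344) = 2.31023

2.310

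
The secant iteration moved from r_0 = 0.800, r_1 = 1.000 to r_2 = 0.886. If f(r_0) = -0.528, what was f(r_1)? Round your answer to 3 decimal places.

The secant line through (0.800, -0.528) and (1.000, f(r_1)) crosses zero at r_2 = 0.886.
So (0.800, -0.528), (1.000, f(r_1)), (0.886, 0) are collinear:
f(r_1) = -0.528 · (1.000 − 0.886) / (0.800 − 0.886) = -0.528 · (0.11400)/(-0.08600) = 0.69991

0.700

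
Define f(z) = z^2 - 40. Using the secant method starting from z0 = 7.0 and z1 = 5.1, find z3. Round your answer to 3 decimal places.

f(7.0) = 9.00000, f(5.1) = -13.99000
z2 = 5.10000 − (-13.99000)·(5.10000 − 7.00000) / (-13.99000 − 9.00000) = 5.10000 − (26.58100)/(-22.99000) = 6.25620
f(6.25620) = -0.85998
z3 = 6.25620 − (-0.85998)·(6.25620 − 5.10000) / (-0.85998 − (-13.99000)) = 6.25620 − (-0.99431)/(13.13002) = 6.33193

6.332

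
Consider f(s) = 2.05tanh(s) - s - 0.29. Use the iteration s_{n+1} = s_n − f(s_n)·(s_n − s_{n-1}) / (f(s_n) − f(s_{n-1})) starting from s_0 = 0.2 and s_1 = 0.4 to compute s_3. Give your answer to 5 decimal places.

0.29136

f(0.2) = -0.0853806, f(0.4) = 0.0888954
s_2 = 0.4000000 − 0.0888954·(0.4000000 − 0.2000000) / (0.0888954 − (-0.0853806)) = 0.4000000 − (0.0177791)/(0.1742760) = 0.2979832
f(0.2979832) = 0.0054219
s_3 = 0.2979832 − 0.0054219·(0.2979832 − 0.4000000) / (0.0054219 − 0.0888954) = 0.2979832 − (-0.0005531)/(-0.0834735) = 0.2913569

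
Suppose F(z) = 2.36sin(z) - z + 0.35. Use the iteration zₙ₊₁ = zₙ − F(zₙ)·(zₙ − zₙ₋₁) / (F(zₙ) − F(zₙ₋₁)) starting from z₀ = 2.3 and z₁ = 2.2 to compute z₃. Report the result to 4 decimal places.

2.2241

F(2.3) = -0.190136, F(2.2) = 0.058052
z₂ = 2.200000 − 0.058052·(2.200000 − 2.300000) / (0.058052 − (-0.190136)) = 2.200000 − (-0.005805)/(0.248187) = 2.223390
F(2.223390) = 0.001657
z₃ = 2.223390 − 0.001657·(2.223390 − 2.200000) / (0.001657 − 0.058052) = 2.223390 − (0.000039)/(-0.056395) = 2.224077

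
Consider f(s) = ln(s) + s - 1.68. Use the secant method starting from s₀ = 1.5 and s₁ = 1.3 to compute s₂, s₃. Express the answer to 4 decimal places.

f(1.5) = 0.225465, f(1.3) = -0.117636
s₂ = 1.300000 − (-0.117636)·(1.300000 − 1.500000) / (-0.117636 − 0.225465) = 1.300000 − (0.023527)/(-0.343101) = 1.368572
f(1.368572) = 0.002340
s₃ = 1.368572 − 0.002340·(1.368572 − 1.300000) / (0.002340 − (-0.117636)) = 1.368572 − (0.000160)/(0.119976) = 1.367235

1.3686, 1.3672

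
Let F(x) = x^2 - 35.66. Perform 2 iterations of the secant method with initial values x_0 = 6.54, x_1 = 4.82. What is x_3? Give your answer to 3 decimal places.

F(6.54) = 7.11160, F(4.82) = -12.42760
x_2 = 4.82000 − (-12.42760)·(4.82000 − 6.54000) / (-12.42760 − 7.11160) = 4.82000 − (21.37547)/(-19.53920) = 5.91398
F(5.91398) = -0.68485
x_3 = 5.91398 − (-0.68485)·(5.91398 − 4.82000) / (-0.68485 − (-12.42760)) = 5.91398 − (-0.74922)/(11.74275) = 5.97778

5.978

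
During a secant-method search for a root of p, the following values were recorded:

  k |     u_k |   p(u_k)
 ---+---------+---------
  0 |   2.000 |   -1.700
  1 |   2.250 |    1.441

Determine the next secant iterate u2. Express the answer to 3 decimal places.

2.135

u2 = 2.250 − 1.441·(2.250 − 2.000) / (1.441 − (-1.700))
   = 2.250 − (0.36025)/(3.14100) = 2.13531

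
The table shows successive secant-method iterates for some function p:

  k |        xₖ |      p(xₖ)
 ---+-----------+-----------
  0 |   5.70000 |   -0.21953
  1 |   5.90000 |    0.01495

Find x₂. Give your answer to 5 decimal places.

x₂ = 5.90000 − 0.01495·(5.90000 − 5.70000) / (0.01495 − (-0.21953))
   = 5.90000 − (0.0029900)/(0.2344800) = 5.8872484

5.88725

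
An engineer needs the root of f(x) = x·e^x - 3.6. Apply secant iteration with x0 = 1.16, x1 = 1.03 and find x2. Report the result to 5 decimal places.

1.14400

f(1.16) = 0.1003226, f(1.03) = -0.7149022
x2 = 1.0300000 − (-0.7149022)·(1.0300000 − 1.1600000) / (-0.7149022 − 0.1003226) = 1.0300000 − (0.0929373)/(-0.8152248) = 1.1440020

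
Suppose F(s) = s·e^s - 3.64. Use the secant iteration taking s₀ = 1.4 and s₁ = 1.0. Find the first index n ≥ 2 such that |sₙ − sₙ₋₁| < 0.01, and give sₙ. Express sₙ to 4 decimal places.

F(1.4) = 2.037280, F(1.0) = -0.921718
s₂ = 1.000000 − (-0.921718)·(-0.400000)/(-2.958998) = 1.124599;  |Δ| = 0.124599
F(1.124599) = -0.177382
s₃ = 1.124599 − (-0.177382)·(0.124599)/(0.744336) = 1.154292;  |Δ| = 0.029693
F(1.154292) = 0.021155
s₄ = 1.154292 − 0.021155·(0.029693)/(0.198537) = 1.151128;  |Δ| = 0.003164
|s₄ − s₃| = 0.003164 < 0.01

n = 4, sₙ = 1.1511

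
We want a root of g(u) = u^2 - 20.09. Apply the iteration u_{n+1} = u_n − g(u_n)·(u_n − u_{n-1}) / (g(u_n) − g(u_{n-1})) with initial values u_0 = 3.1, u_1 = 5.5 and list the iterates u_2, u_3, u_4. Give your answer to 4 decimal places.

g(3.1) = -10.480000, g(5.5) = 10.160000
u_2 = 5.500000 − 10.160000·(5.500000 − 3.100000) / (10.160000 − (-10.480000)) = 5.500000 − (24.384000)/(20.640000) = 4.318605
g(4.318605) = -1.439654
u_3 = 4.318605 − (-1.439654)·(4.318605 − 5.500000) / (-1.439654 − 10.160000) = 4.318605 − (1.700800)/(-11.599654) = 4.465230
g(4.465230) = -0.151723
u_4 = 4.465230 − (-0.151723)·(4.465230 − 4.318605) / (-0.151723 − (-1.439654)) = 4.465230 − (-0.022246)/(1.287931) = 4.482503

4.3186, 4.4652, 4.4825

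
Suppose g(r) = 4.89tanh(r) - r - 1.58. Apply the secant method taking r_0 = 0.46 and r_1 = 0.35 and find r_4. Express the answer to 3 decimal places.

g(0.46) = 0.06311, g(0.35) = -0.28512
r_2 = 0.35000 − (-0.28512)·(0.35000 − 0.46000) / (-0.28512 − 0.06311) = 0.35000 − (0.03136)/(-0.34824) = 0.44006
g(0.44006) = 0.00292
r_3 = 0.44006 − 0.00292·(0.44006 − 0.35000) / (0.00292 − (-0.28512)) = 0.44006 − (0.00026)/(0.28804) = 0.43915
g(0.43915) = 0.00013
r_4 = 0.43915 − 0.00013·(0.43915 − 0.44006) / (0.00013 − 0.00292) = 0.43915 − (0.00000)/(-0.00279) = 0.43911

0.439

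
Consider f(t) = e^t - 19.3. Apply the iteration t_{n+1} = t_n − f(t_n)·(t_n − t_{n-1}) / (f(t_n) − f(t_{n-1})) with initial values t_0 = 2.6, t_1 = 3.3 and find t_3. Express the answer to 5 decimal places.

2.95027

f(2.6) = -5.8362620, f(3.3) = 7.8126389
t_2 = 3.3000000 − 7.8126389·(3.3000000 − 2.6000000) / (7.8126389 − (-5.8362620)) = 3.3000000 − (5.4688472)/(13.6489009) = 2.8993196
f(2.8993196) = -1.1382164
t_3 = 2.8993196 − (-1.1382164)·(2.8993196 − 3.3000000) / (-1.1382164 − 7.8126389) = 2.8993196 − (0.4560610)/(-8.9508553) = 2.9502713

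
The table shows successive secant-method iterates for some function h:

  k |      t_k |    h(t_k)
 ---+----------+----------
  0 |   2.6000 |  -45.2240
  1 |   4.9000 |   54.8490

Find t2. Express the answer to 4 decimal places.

3.6394

t2 = 4.9000 − 54.8490·(4.9000 − 2.6000) / (54.8490 − (-45.2240))
   = 4.9000 − (126.152700)/(100.073000) = 3.639393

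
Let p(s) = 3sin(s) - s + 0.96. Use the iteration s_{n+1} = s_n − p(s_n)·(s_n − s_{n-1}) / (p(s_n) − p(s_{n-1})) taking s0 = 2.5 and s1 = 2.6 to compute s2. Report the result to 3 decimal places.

2.573

p(2.5) = 0.25542, p(2.6) = -0.09350
s2 = 2.60000 − (-0.09350)·(2.60000 − 2.50000) / (-0.09350 − 0.25542) = 2.60000 − (-0.00935)/(-0.34891) = 2.57320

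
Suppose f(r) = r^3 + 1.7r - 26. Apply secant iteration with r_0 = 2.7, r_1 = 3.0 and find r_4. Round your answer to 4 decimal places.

f(2.7) = -1.727000, f(3.0) = 6.100000
r_2 = 3.000000 − 6.100000·(3.000000 − 2.700000) / (6.100000 − (-1.727000)) = 3.000000 − (1.830000)/(7.827000) = 2.766194
f(2.766194) = -0.131027
r_3 = 2.766194 − (-0.131027)·(2.766194 − 3.000000) / (-0.131027 − 6.100000) = 2.766194 − (0.030635)/(-6.231027) = 2.771110
f(2.771110) = -0.009607
r_4 = 2.771110 − (-0.009607)·(2.771110 − 2.766194) / (-0.009607 − (-0.131027)) = 2.771110 − (-0.000047)/(0.121420) = 2.771499

2.7715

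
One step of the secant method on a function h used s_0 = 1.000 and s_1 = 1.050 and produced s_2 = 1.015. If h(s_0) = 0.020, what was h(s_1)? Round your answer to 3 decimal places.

The secant line through (1.000, 0.020) and (1.050, h(s_1)) crosses zero at s_2 = 1.015.
So (1.000, 0.020), (1.050, h(s_1)), (1.015, 0) are collinear:
h(s_1) = 0.020 · (1.050 − 1.015) / (1.000 − 1.015) = 0.020 · (0.03500)/(-0.01500) = -0.04667

-0.047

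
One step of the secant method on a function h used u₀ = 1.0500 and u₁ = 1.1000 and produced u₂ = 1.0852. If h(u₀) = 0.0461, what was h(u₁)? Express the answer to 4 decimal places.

The secant line through (1.0500, 0.0461) and (1.1000, h(u₁)) crosses zero at u₂ = 1.0852.
So (1.0500, 0.0461), (1.1000, h(u₁)), (1.0852, 0) are collinear:
h(u₁) = 0.0461 · (1.1000 − 1.0852) / (1.0500 − 1.0852) = 0.0461 · (0.014800)/(-0.035200) = -0.019383

-0.0194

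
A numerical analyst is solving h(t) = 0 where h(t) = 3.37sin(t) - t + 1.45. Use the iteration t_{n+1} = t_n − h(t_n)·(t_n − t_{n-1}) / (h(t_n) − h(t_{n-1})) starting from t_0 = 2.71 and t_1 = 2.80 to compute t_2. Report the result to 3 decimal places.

h(2.71) = 0.14973, h(2.80) = -0.22109
t_2 = 2.80000 − (-0.22109)·(2.80000 − 2.71000) / (-0.22109 − 0.14973) = 2.80000 − (-0.01990)/(-0.37082) = 2.74634

2.746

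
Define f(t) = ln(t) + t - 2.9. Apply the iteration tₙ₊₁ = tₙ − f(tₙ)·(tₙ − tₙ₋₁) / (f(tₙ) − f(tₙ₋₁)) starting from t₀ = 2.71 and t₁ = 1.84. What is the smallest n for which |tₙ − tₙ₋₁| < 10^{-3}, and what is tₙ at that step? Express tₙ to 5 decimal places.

n = 4, tₙ = 2.13945

f(2.71) = 0.8069486, f(1.84) = -0.4502344
t₂ = 1.8400000 − (-0.4502344)·(-0.8700000)/(-1.2571831) = 2.1515727;  |Δ| = 0.3115727
f(2.1515727) = 0.0177718
t₃ = 2.1515727 − 0.0177718·(0.3115727)/(0.4680062) = 2.1397412;  |Δ| = 0.0118315
f(2.1397412) = 0.0004261
t₄ = 2.1397412 − 0.0004261·(-0.0118315)/(-0.0173457) = 2.1394506;  |Δ| = 0.0002907
|t₄ − t₃| = 0.0002907 < 10^{-3}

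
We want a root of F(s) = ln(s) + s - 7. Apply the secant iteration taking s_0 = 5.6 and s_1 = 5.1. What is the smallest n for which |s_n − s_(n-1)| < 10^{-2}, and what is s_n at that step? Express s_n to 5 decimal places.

n = 3, s_n = 5.32718

F(5.6) = 0.3227666, F(5.1) = -0.2707595
s_2 = 5.1000000 − (-0.2707595)·(-0.5000000)/(-0.5935261) = 5.3280940;  |Δ| = 0.2280940
F(5.3280940) = 0.0010876
s_3 = 5.3280940 − 0.0010876·(0.2280940)/(0.2718470) = 5.3271815;  |Δ| = 0.0009125
|s_3 − s_2| = 0.0009125 < 10^{-2}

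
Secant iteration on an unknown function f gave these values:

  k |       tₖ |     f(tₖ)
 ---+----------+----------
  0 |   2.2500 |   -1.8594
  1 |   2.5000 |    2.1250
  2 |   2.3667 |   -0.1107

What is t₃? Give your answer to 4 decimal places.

2.3733

t₃ = 2.3667 − (-0.1107)·(2.3667 − 2.5000) / (-0.1107 − 2.1250)
   = 2.3667 − (0.014756)/(-2.235700) = 2.373300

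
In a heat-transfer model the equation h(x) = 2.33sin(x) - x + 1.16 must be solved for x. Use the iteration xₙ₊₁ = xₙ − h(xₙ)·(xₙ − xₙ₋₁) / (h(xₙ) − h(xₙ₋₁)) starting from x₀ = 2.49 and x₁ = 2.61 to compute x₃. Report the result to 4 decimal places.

2.5189

h(2.49) = 0.083037, h(2.61) = -0.268907
x₂ = 2.610000 − (-0.268907)·(2.610000 − 2.490000) / (-0.268907 − 0.083037) = 2.610000 − (-0.032269)/(-0.351944) = 2.518312
h(2.518312) = 0.001712
x₃ = 2.518312 − 0.001712·(2.518312 − 2.610000) / (0.001712 − (-0.268907)) = 2.518312 − (-0.000157)/(0.270619) = 2.518893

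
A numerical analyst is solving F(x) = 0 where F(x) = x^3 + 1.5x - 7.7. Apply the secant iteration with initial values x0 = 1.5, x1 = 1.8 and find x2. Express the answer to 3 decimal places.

1.714

F(1.5) = -2.07500, F(1.8) = 0.83200
x2 = 1.80000 − 0.83200·(1.80000 − 1.50000) / (0.83200 − (-2.07500)) = 1.80000 − (0.24960)/(2.90700) = 1.71414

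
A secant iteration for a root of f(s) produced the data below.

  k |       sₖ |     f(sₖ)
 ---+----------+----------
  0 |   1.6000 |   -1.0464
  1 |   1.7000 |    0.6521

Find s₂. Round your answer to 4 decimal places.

1.6616

s₂ = 1.7000 − 0.6521·(1.7000 − 1.6000) / (0.6521 − (-1.0464))
   = 1.7000 − (0.065210)/(1.698500) = 1.661607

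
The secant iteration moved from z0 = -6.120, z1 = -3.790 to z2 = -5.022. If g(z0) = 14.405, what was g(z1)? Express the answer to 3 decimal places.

-16.163

The secant line through (-6.120, 14.405) and (-3.790, g(z1)) crosses zero at z2 = -5.022.
So (-6.120, 14.405), (-3.790, g(z1)), (-5.022, 0) are collinear:
g(z1) = 14.405 · (-3.790 − (-5.022)) / (-6.120 − (-5.022)) = 14.405 · (1.23200)/(-1.09800) = -16.16299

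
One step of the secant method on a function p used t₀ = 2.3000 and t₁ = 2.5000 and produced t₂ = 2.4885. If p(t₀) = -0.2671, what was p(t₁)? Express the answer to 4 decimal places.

The secant line through (2.3000, -0.2671) and (2.5000, p(t₁)) crosses zero at t₂ = 2.4885.
So (2.3000, -0.2671), (2.5000, p(t₁)), (2.4885, 0) are collinear:
p(t₁) = -0.2671 · (2.5000 − 2.4885) / (2.3000 − 2.4885) = -0.2671 · (0.011500)/(-0.188500) = 0.016295

0.0163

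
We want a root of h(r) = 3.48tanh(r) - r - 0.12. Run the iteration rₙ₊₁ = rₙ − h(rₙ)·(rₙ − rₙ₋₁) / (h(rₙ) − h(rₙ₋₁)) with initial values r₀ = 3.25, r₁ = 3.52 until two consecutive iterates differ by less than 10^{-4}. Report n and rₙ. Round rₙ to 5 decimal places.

n = 4, rₙ = 3.35147

h(3.25) = 0.0995518, h(3.52) = -0.1660925
r₂ = 3.5200000 − (-0.1660925)·(0.2700000)/(-0.2656443) = 3.3511841;  |Δ| = 0.1688159
h(3.3511841) = 0.0002795
r₃ = 3.3511841 − 0.0002795·(-0.1688159)/(0.1663720) = 3.3514677;  |Δ| = 0.0002836
h(3.3514677) = 0.0000007
r₄ = 3.3514677 − 0.0000007·(0.0002836)/(-0.0002788) = 3.3514684;  |Δ| = 0.0000007
|r₄ − r₃| = 0.0000007 < 10^{-4}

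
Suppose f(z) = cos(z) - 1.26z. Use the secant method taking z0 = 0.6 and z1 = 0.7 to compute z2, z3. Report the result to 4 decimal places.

0.6372, 0.6377

f(0.6) = 0.069336, f(0.7) = -0.117158
z2 = 0.700000 − (-0.117158)·(0.700000 − 0.600000) / (-0.117158 − 0.069336) = 0.700000 − (-0.011716)/(-0.186493) = 0.637179
f(0.637179) = 0.000932
z3 = 0.637179 − 0.000932·(0.637179 − 0.700000) / (0.000932 − (-0.117158)) = 0.637179 − (-0.000059)/(0.118090) = 0.637675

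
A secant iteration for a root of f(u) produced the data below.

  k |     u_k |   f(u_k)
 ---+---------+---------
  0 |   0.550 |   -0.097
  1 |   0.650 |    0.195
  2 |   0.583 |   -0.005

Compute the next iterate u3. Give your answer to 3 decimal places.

0.585

u3 = 0.583 − (-0.005)·(0.583 − 0.650) / (-0.005 − 0.195)
   = 0.583 − (0.00034)/(-0.20000) = 0.58467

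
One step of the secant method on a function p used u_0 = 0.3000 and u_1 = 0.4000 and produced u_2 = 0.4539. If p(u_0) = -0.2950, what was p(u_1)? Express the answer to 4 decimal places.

-0.1033

The secant line through (0.3000, -0.2950) and (0.4000, p(u_1)) crosses zero at u_2 = 0.4539.
So (0.3000, -0.2950), (0.4000, p(u_1)), (0.4539, 0) are collinear:
p(u_1) = -0.2950 · (0.4000 − 0.4539) / (0.3000 − 0.4539) = -0.2950 · (-0.053900)/(-0.153900) = -0.103317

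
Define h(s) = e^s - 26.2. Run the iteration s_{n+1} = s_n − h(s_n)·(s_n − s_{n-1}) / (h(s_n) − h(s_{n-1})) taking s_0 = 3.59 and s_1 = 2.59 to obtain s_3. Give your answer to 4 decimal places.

3.3095

h(3.59) = 10.034076, h(2.59) = -12.870228
s_2 = 2.590000 − (-12.870228)·(2.590000 − 3.590000) / (-12.870228 − 10.034076) = 2.590000 − (12.870228)/(-22.904304) = 3.151913
h(3.151913) = -2.819249
s_3 = 3.151913 − (-2.819249)·(3.151913 − 2.590000) / (-2.819249 − (-12.870228)) = 3.151913 − (-1.584173)/(10.050980) = 3.309527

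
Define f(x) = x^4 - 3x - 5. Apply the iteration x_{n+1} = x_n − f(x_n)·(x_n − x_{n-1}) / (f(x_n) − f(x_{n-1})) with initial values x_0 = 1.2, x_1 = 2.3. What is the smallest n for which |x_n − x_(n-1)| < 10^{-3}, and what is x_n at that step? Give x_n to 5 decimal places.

n = 7, x_n = 1.79518

f(1.2) = -6.5264000, f(2.3) = 16.0841000
x_2 = 2.3000000 − 16.0841000·(1.1000000)/(22.6105000) = 1.5175091;  |Δ| = 0.7824909
f(1.5175091) = -4.2494832
x_3 = 1.5175091 − (-4.2494832)·(-0.7824909)/(-20.3335832) = 1.6810406;  |Δ| = 0.1635315
f(1.6810406) = -2.0574244
x_4 = 1.6810406 − (-2.0574244)·(0.1635315)/(2.1920589) = 1.8345282;  |Δ| = 0.1534876
f(1.8345282) = 0.8229633
x_5 = 1.8345282 − 0.8229633·(0.1534876)/(2.8803877) = 1.7906749;  |Δ| = 0.0438533
f(1.7906749) = -0.0902769
x_6 = 1.7906749 − (-0.0902769)·(-0.0438533)/(-0.9132402) = 1.7950099;  |Δ| = 0.0043351
f(1.7950099) = -0.0033554
x_7 = 1.7950099 − (-0.0033554)·(0.0043351)/(0.0869215) = 1.7951773;  |Δ| = 0.0001673
|x_7 − x_6| = 0.0001673 < 10^{-3}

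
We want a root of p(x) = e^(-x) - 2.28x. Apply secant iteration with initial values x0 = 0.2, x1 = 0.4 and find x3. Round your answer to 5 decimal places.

p(0.2) = 0.3627308, p(0.4) = -0.2416800
x2 = 0.4000000 − (-0.2416800)·(0.4000000 − 0.2000000) / (-0.2416800 − 0.3627308) = 0.4000000 − (-0.0483360)/(-0.6044107) = 0.3200279
p(0.3200279) = -0.0035348
x3 = 0.3200279 − (-0.0035348)·(0.3200279 − 0.4000000) / (-0.0035348 − (-0.2416800)) = 0.3200279 − (0.0002827)/(0.2381451) = 0.3188409

0.31884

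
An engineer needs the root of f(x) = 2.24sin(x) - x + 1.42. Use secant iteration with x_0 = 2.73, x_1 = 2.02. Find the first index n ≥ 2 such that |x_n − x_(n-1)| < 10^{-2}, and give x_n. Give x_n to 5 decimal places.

f(2.73) = -0.4138444, f(2.02) = 1.4177767
x_2 = 2.0200000 − 1.4177767·(-0.7100000)/(1.8316211) = 2.5695795;  |Δ| = 0.5495795
f(2.5695795) = 0.0629902
x_3 = 2.5695795 − 0.0629902·(0.5495795)/(-1.3547865) = 2.5951320;  |Δ| = 0.0255525
f(2.5951320) = -0.0110789
x_4 = 2.5951320 − (-0.0110789)·(0.0255525)/(-0.0740691) = 2.5913100;  |Δ| = 0.0038220
|x_4 − x_3| = 0.0038220 < 10^{-2}

n = 4, x_n = 2.59131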